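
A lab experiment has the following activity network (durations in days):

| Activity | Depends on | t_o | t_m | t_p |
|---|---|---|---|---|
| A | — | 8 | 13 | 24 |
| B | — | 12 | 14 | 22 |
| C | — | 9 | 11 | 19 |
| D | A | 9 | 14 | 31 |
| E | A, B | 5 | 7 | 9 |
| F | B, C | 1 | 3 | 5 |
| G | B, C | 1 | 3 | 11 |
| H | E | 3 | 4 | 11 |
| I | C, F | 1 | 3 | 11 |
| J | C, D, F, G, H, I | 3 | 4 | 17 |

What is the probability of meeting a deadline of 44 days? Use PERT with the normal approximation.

0.942

te_A = (8 + 4·13 + 24)/6 = 84/6 = 14; σ²_A = ((24−8)/6)² = 7.111
te_B = (12 + 4·14 + 22)/6 = 90/6 = 15; σ²_B = ((22−12)/6)² = 2.778
te_C = (9 + 4·11 + 19)/6 = 72/6 = 12; σ²_C = ((19−9)/6)² = 2.778
te_D = (9 + 4·14 + 31)/6 = 96/6 = 16; σ²_D = ((31−9)/6)² = 13.444
te_E = (5 + 4·7 + 9)/6 = 42/6 = 7; σ²_E = ((9−5)/6)² = 0.444
te_F = (1 + 4·3 + 5)/6 = 18/6 = 3; σ²_F = ((5−1)/6)² = 0.444
te_G = (1 + 4·3 + 11)/6 = 24/6 = 4; σ²_G = ((11−1)/6)² = 2.778
te_H = (3 + 4·4 + 11)/6 = 30/6 = 5; σ²_H = ((11−3)/6)² = 1.778
te_I = (1 + 4·3 + 11)/6 = 24/6 = 4; σ²_I = ((11−1)/6)² = 2.778
te_J = (3 + 4·4 + 17)/6 = 36/6 = 6; σ²_J = ((17−3)/6)² = 5.444

Forward pass:
ES_A = 0; EF_A = 14
ES_B = 0; EF_B = 15
ES_C = 0; EF_C = 12
ES_D = 14; EF_D = 14+16 = 30
ES_E = max(EF_A=14, EF_B=15) = 15; EF_E = 15+7 = 22
ES_F = max(EF_B=15, EF_C=12) = 15; EF_F = 15+3 = 18
ES_G = max(EF_B=15, EF_C=12) = 15; EF_G = 15+4 = 19
ES_H = 22; EF_H = 22+5 = 27
ES_I = max(EF_C=12, EF_F=18) = 18; EF_I = 18+4 = 22
ES_J = max(EF_C=12, EF_D=30, EF_F=18, EF_G=19, EF_H=27, EF_I=22) = 30; EF_J = 30+6 = 36
Expected project duration μ = 36 days. Critical path: A → D → J.

Variance along critical path = 7.111 + 13.444 + 5.444 = 26.000; σ = √26.000 = 5.099 days.
Z = (44 − 36) / 5.099 = 1.569
P(T ≤ 44) = Φ(1.569) ≈ 0.942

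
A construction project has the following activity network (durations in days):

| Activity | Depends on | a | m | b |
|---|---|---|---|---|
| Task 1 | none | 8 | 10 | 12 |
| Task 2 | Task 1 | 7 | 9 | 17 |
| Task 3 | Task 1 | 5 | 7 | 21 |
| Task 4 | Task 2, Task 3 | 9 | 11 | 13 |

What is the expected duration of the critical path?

te_Task 1 = (8 + 4·10 + 12)/6 = 60/6 = 10
te_Task 2 = (7 + 4·9 + 17)/6 = 60/6 = 10
te_Task 3 = (5 + 4·7 + 21)/6 = 54/6 = 9
te_Task 4 = (9 + 4·11 + 13)/6 = 66/6 = 11

Forward pass:
ES_Task 1 = 0; EF_Task 1 = 10
ES_Task 2 = 10; EF_Task 2 = 10+10 = 20
ES_Task 3 = 10; EF_Task 3 = 10+9 = 19
ES_Task 4 = max(EF_Task 2=20, EF_Task 3=19) = 20; EF_Task 4 = 20+11 = 31
Expected project duration μ = 31 days. Critical path: Task 1 → Task 2 → Task 4.

31 days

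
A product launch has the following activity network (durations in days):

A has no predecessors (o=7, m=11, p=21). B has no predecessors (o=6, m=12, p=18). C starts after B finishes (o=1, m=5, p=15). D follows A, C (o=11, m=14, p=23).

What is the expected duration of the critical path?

33 days

te_A = (7 + 4·11 + 21)/6 = 72/6 = 12
te_B = (6 + 4·12 + 18)/6 = 72/6 = 12
te_C = (1 + 4·5 + 15)/6 = 36/6 = 6
te_D = (11 + 4·14 + 23)/6 = 90/6 = 15

Forward pass:
ES_A = 0; EF_A = 12
ES_B = 0; EF_B = 12
ES_C = 12; EF_C = 12+6 = 18
ES_D = max(EF_A=12, EF_C=18) = 18; EF_D = 18+15 = 33
Expected project duration μ = 33 days. Critical path: B → C → D.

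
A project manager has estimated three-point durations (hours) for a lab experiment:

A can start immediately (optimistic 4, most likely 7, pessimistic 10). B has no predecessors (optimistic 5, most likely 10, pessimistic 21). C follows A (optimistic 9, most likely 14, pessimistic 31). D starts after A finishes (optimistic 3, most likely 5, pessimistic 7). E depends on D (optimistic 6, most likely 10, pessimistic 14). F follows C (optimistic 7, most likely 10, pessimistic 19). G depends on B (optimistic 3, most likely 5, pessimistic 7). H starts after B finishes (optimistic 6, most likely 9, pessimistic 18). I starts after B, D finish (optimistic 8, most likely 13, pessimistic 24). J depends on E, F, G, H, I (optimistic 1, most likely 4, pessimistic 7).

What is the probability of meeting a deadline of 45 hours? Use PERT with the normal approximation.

0.944

te_A = (4 + 4·7 + 10)/6 = 42/6 = 7; σ²_A = ((10−4)/6)² = 1.000
te_B = (5 + 4·10 + 21)/6 = 66/6 = 11; σ²_B = ((21−5)/6)² = 7.111
te_C = (9 + 4·14 + 31)/6 = 96/6 = 16; σ²_C = ((31−9)/6)² = 13.444
te_D = (3 + 4·5 + 7)/6 = 30/6 = 5; σ²_D = ((7−3)/6)² = 0.444
te_E = (6 + 4·10 + 14)/6 = 60/6 = 10; σ²_E = ((14−6)/6)² = 1.778
te_F = (7 + 4·10 + 19)/6 = 66/6 = 11; σ²_F = ((19−7)/6)² = 4.000
te_G = (3 + 4·5 + 7)/6 = 30/6 = 5; σ²_G = ((7−3)/6)² = 0.444
te_H = (6 + 4·9 + 18)/6 = 60/6 = 10; σ²_H = ((18−6)/6)² = 4.000
te_I = (8 + 4·13 + 24)/6 = 84/6 = 14; σ²_I = ((24−8)/6)² = 7.111
te_J = (1 + 4·4 + 7)/6 = 24/6 = 4; σ²_J = ((7−1)/6)² = 1.000

Forward pass:
ES_A = 0; EF_A = 7
ES_B = 0; EF_B = 11
ES_C = 7; EF_C = 7+16 = 23
ES_D = 7; EF_D = 7+5 = 12
ES_E = 12; EF_E = 12+10 = 22
ES_F = 23; EF_F = 23+11 = 34
ES_G = 11; EF_G = 11+5 = 16
ES_H = 11; EF_H = 11+10 = 21
ES_I = max(EF_B=11, EF_D=12) = 12; EF_I = 12+14 = 26
ES_J = max(EF_E=22, EF_F=34, EF_G=16, EF_H=21, EF_I=26) = 34; EF_J = 34+4 = 38
Expected project duration μ = 38 hours. Critical path: A → C → F → J.

Variance along critical path = 1.000 + 13.444 + 4.000 + 1.000 = 19.444; σ = √19.444 = 4.410 hours.
Z = (45 − 38) / 4.410 = 1.587
P(T ≤ 45) = Φ(1.587) ≈ 0.944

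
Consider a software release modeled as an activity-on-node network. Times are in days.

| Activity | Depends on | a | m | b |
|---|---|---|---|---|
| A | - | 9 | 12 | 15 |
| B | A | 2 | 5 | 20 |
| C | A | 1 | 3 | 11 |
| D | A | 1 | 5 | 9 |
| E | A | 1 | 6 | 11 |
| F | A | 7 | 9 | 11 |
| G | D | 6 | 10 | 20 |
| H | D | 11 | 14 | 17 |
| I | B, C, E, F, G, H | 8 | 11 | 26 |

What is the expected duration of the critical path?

te_A = (9 + 4·12 + 15)/6 = 72/6 = 12
te_B = (2 + 4·5 + 20)/6 = 42/6 = 7
te_C = (1 + 4·3 + 11)/6 = 24/6 = 4
te_D = (1 + 4·5 + 9)/6 = 30/6 = 5
te_E = (1 + 4·6 + 11)/6 = 36/6 = 6
te_F = (7 + 4·9 + 11)/6 = 54/6 = 9
te_G = (6 + 4·10 + 20)/6 = 66/6 = 11
te_H = (11 + 4·14 + 17)/6 = 84/6 = 14
te_I = (8 + 4·11 + 26)/6 = 78/6 = 13

Forward pass:
ES_A = 0; EF_A = 12
ES_B = 12; EF_B = 12+7 = 19
ES_C = 12; EF_C = 12+4 = 16
ES_D = 12; EF_D = 12+5 = 17
ES_E = 12; EF_E = 12+6 = 18
ES_F = 12; EF_F = 12+9 = 21
ES_G = 17; EF_G = 17+11 = 28
ES_H = 17; EF_H = 17+14 = 31
ES_I = max(EF_B=19, EF_C=16, EF_E=18, EF_F=21, EF_G=28, EF_H=31) = 31; EF_I = 31+13 = 44
Expected project duration μ = 44 days. Critical path: A → D → H → I.

44 days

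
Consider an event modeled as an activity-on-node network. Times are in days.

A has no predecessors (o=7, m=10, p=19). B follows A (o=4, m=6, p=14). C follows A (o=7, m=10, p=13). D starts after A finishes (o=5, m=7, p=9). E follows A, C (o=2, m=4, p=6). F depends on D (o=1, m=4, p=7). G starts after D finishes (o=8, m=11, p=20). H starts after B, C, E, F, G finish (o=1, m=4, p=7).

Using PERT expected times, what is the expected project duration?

te_A = (7 + 4·10 + 19)/6 = 66/6 = 11
te_B = (4 + 4·6 + 14)/6 = 42/6 = 7
te_C = (7 + 4·10 + 13)/6 = 60/6 = 10
te_D = (5 + 4·7 + 9)/6 = 42/6 = 7
te_E = (2 + 4·4 + 6)/6 = 24/6 = 4
te_F = (1 + 4·4 + 7)/6 = 24/6 = 4
te_G = (8 + 4·11 + 20)/6 = 72/6 = 12
te_H = (1 + 4·4 + 7)/6 = 24/6 = 4

Forward pass:
ES_A = 0; EF_A = 11
ES_B = 11; EF_B = 11+7 = 18
ES_C = 11; EF_C = 11+10 = 21
ES_D = 11; EF_D = 11+7 = 18
ES_E = max(EF_A=11, EF_C=21) = 21; EF_E = 21+4 = 25
ES_F = 18; EF_F = 18+4 = 22
ES_G = 18; EF_G = 18+12 = 30
ES_H = max(EF_B=18, EF_C=21, EF_E=25, EF_F=22, EF_G=30) = 30; EF_H = 30+4 = 34
Expected project duration μ = 34 days. Critical path: A → D → G → H.

34 days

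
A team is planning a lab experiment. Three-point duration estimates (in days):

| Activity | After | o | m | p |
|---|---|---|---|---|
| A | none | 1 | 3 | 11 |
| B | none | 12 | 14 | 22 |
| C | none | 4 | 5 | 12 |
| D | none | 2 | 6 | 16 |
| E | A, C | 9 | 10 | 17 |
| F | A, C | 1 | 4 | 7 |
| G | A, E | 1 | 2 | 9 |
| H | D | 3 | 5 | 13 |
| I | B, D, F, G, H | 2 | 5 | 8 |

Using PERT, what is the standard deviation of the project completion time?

2.52 days

te_A = (1 + 4·3 + 11)/6 = 24/6 = 4; σ²_A = ((11−1)/6)² = 2.778
te_B = (12 + 4·14 + 22)/6 = 90/6 = 15; σ²_B = ((22−12)/6)² = 2.778
te_C = (4 + 4·5 + 12)/6 = 36/6 = 6; σ²_C = ((12−4)/6)² = 1.778
te_D = (2 + 4·6 + 16)/6 = 42/6 = 7; σ²_D = ((16−2)/6)² = 5.444
te_E = (9 + 4·10 + 17)/6 = 66/6 = 11; σ²_E = ((17−9)/6)² = 1.778
te_F = (1 + 4·4 + 7)/6 = 24/6 = 4; σ²_F = ((7−1)/6)² = 1.000
te_G = (1 + 4·2 + 9)/6 = 18/6 = 3; σ²_G = ((9−1)/6)² = 1.778
te_H = (3 + 4·5 + 13)/6 = 36/6 = 6; σ²_H = ((13−3)/6)² = 2.778
te_I = (2 + 4·5 + 8)/6 = 30/6 = 5; σ²_I = ((8−2)/6)² = 1.000

Forward pass:
ES_A = 0; EF_A = 4
ES_B = 0; EF_B = 15
ES_C = 0; EF_C = 6
ES_D = 0; EF_D = 7
ES_E = max(EF_A=4, EF_C=6) = 6; EF_E = 6+11 = 17
ES_F = max(EF_A=4, EF_C=6) = 6; EF_F = 6+4 = 10
ES_G = max(EF_A=4, EF_E=17) = 17; EF_G = 17+3 = 20
ES_H = 7; EF_H = 7+6 = 13
ES_I = max(EF_B=15, EF_D=7, EF_F=10, EF_G=20, EF_H=13) = 20; EF_I = 20+5 = 25
Expected project duration μ = 25 days. Critical path: C → E → G → I.

Variance along critical path = 1.778 + 1.778 + 1.778 + 1.000 = 6.333
σ = √6.333 = 2.517 days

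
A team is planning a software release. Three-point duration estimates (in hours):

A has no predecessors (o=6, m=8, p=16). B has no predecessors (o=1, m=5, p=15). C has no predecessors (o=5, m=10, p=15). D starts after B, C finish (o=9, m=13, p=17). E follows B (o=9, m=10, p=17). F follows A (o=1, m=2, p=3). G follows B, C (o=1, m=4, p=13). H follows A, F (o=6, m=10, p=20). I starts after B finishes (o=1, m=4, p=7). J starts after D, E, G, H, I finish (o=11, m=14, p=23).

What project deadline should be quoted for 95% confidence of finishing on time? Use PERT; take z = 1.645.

42.8 hours

te_A = (6 + 4·8 + 16)/6 = 54/6 = 9; σ²_A = ((16−6)/6)² = 2.778
te_B = (1 + 4·5 + 15)/6 = 36/6 = 6; σ²_B = ((15−1)/6)² = 5.444
te_C = (5 + 4·10 + 15)/6 = 60/6 = 10; σ²_C = ((15−5)/6)² = 2.778
te_D = (9 + 4·13 + 17)/6 = 78/6 = 13; σ²_D = ((17−9)/6)² = 1.778
te_E = (9 + 4·10 + 17)/6 = 66/6 = 11; σ²_E = ((17−9)/6)² = 1.778
te_F = (1 + 4·2 + 3)/6 = 12/6 = 2; σ²_F = ((3−1)/6)² = 0.111
te_G = (1 + 4·4 + 13)/6 = 30/6 = 5; σ²_G = ((13−1)/6)² = 4.000
te_H = (6 + 4·10 + 20)/6 = 66/6 = 11; σ²_H = ((20−6)/6)² = 5.444
te_I = (1 + 4·4 + 7)/6 = 24/6 = 4; σ²_I = ((7−1)/6)² = 1.000
te_J = (11 + 4·14 + 23)/6 = 90/6 = 15; σ²_J = ((23−11)/6)² = 4.000

Forward pass:
ES_A = 0; EF_A = 9
ES_B = 0; EF_B = 6
ES_C = 0; EF_C = 10
ES_D = max(EF_B=6, EF_C=10) = 10; EF_D = 10+13 = 23
ES_E = 6; EF_E = 6+11 = 17
ES_F = 9; EF_F = 9+2 = 11
ES_G = max(EF_B=6, EF_C=10) = 10; EF_G = 10+5 = 15
ES_H = max(EF_A=9, EF_F=11) = 11; EF_H = 11+11 = 22
ES_I = 6; EF_I = 6+4 = 10
ES_J = max(EF_D=23, EF_E=17, EF_G=15, EF_H=22, EF_I=10) = 23; EF_J = 23+15 = 38
Expected project duration μ = 38 hours. Critical path: C → D → J.

Variance along critical path = 2.778 + 1.778 + 4.000 = 8.556; σ = 2.925 hours.
D = μ + z·σ = 38 + 1.645·2.925 = 42.8 hours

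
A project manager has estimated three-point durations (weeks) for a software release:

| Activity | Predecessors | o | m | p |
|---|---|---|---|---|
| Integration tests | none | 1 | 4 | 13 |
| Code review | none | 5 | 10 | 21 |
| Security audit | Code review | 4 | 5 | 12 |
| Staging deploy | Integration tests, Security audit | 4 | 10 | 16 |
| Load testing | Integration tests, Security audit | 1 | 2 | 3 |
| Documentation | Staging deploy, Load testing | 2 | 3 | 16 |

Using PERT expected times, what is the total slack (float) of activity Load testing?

8 weeks

te_Integration tests = (1 + 4·4 + 13)/6 = 30/6 = 5
te_Code review = (5 + 4·10 + 21)/6 = 66/6 = 11
te_Security audit = (4 + 4·5 + 12)/6 = 36/6 = 6
te_Staging deploy = (4 + 4·10 + 16)/6 = 60/6 = 10
te_Load testing = (1 + 4·2 + 3)/6 = 12/6 = 2
te_Documentation = (2 + 4·3 + 16)/6 = 30/6 = 5

Forward pass:
ES_Integration tests = 0; EF_Integration tests = 5
ES_Code review = 0; EF_Code review = 11
ES_Security audit = 11; EF_Security audit = 11+6 = 17
ES_Staging deploy = max(EF_Integration tests=5, EF_Security audit=17) = 17; EF_Staging deploy = 17+10 = 27
ES_Load testing = max(EF_Integration tests=5, EF_Security audit=17) = 17; EF_Load testing = 17+2 = 19
ES_Documentation = max(EF_Staging deploy=27, EF_Load testing=19) = 27; EF_Documentation = 27+5 = 32
Expected project duration μ = 32 weeks. Critical path: Code review → Security audit → Staging deploy → Documentation.

Backward pass:
LF_Documentation = 32; LS_Documentation = 32−5 = 27
LF_Load testing = LS_Documentation = 27; LS_Load testing = 27−2 = 25
LF_Staging deploy = LS_Documentation = 27; LS_Staging deploy = 27−10 = 17
LF_Security audit = min(LS_Staging deploy=17, LS_Load testing=25) = 17; LS_Security audit = 17−6 = 11
LF_Code review = LS_Security audit = 11; LS_Code review = 11−11 = 0
LF_Integration tests = min(LS_Staging deploy=17, LS_Load testing=25) = 17; LS_Integration tests = 17−5 = 12
Slack_Load testing = LS_Load testing − ES_Load testing = 25 − 17 = 8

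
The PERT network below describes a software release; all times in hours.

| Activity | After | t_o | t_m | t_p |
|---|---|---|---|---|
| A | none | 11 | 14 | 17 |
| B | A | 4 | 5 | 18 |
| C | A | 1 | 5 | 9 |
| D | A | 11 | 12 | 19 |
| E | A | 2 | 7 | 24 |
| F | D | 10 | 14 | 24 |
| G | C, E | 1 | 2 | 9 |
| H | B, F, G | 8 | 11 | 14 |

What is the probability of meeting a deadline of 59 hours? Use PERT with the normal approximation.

0.976

te_A = (11 + 4·14 + 17)/6 = 84/6 = 14; σ²_A = ((17−11)/6)² = 1.000
te_B = (4 + 4·5 + 18)/6 = 42/6 = 7; σ²_B = ((18−4)/6)² = 5.444
te_C = (1 + 4·5 + 9)/6 = 30/6 = 5; σ²_C = ((9−1)/6)² = 1.778
te_D = (11 + 4·12 + 19)/6 = 78/6 = 13; σ²_D = ((19−11)/6)² = 1.778
te_E = (2 + 4·7 + 24)/6 = 54/6 = 9; σ²_E = ((24−2)/6)² = 13.444
te_F = (10 + 4·14 + 24)/6 = 90/6 = 15; σ²_F = ((24−10)/6)² = 5.444
te_G = (1 + 4·2 + 9)/6 = 18/6 = 3; σ²_G = ((9−1)/6)² = 1.778
te_H = (8 + 4·11 + 14)/6 = 66/6 = 11; σ²_H = ((14−8)/6)² = 1.000

Forward pass:
ES_A = 0; EF_A = 14
ES_B = 14; EF_B = 14+7 = 21
ES_C = 14; EF_C = 14+5 = 19
ES_D = 14; EF_D = 14+13 = 27
ES_E = 14; EF_E = 14+9 = 23
ES_F = 27; EF_F = 27+15 = 42
ES_G = max(EF_C=19, EF_E=23) = 23; EF_G = 23+3 = 26
ES_H = max(EF_B=21, EF_F=42, EF_G=26) = 42; EF_H = 42+11 = 53
Expected project duration μ = 53 hours. Critical path: A → D → F → H.

Variance along critical path = 1.000 + 1.778 + 5.444 + 1.000 = 9.222; σ = √9.222 = 3.037 hours.
Z = (59 − 53) / 3.037 = 1.976
P(T ≤ 59) = Φ(1.976) ≈ 0.976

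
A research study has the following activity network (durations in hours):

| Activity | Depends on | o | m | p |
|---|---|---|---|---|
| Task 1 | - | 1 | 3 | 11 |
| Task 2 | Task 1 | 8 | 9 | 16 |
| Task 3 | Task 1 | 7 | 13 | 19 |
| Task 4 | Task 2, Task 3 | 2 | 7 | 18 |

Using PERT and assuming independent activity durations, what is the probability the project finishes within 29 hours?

te_Task 1 = (1 + 4·3 + 11)/6 = 24/6 = 4; σ²_Task 1 = ((11−1)/6)² = 2.778
te_Task 2 = (8 + 4·9 + 16)/6 = 60/6 = 10; σ²_Task 2 = ((16−8)/6)² = 1.778
te_Task 3 = (7 + 4·13 + 19)/6 = 78/6 = 13; σ²_Task 3 = ((19−7)/6)² = 4.000
te_Task 4 = (2 + 4·7 + 18)/6 = 48/6 = 8; σ²_Task 4 = ((18−2)/6)² = 7.111

Forward pass:
ES_Task 1 = 0; EF_Task 1 = 4
ES_Task 2 = 4; EF_Task 2 = 4+10 = 14
ES_Task 3 = 4; EF_Task 3 = 4+13 = 17
ES_Task 4 = max(EF_Task 2=14, EF_Task 3=17) = 17; EF_Task 4 = 17+8 = 25
Expected project duration μ = 25 hours. Critical path: Task 1 → Task 3 → Task 4.

Variance along critical path = 2.778 + 4.000 + 7.111 = 13.889; σ = √13.889 = 3.727 hours.
Z = (29 − 25) / 3.727 = 1.073
P(T ≤ 29) = Φ(1.073) ≈ 0.858

0.858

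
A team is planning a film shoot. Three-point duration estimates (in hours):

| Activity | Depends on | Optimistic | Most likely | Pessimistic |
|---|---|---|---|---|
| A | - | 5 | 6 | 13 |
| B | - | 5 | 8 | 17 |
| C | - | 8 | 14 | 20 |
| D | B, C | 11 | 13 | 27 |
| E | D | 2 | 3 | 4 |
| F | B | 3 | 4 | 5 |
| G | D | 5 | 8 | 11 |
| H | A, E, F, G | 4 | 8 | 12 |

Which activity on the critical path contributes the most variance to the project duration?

D

te_A = (5 + 4·6 + 13)/6 = 42/6 = 7; σ²_A = ((13−5)/6)² = 1.778
te_B = (5 + 4·8 + 17)/6 = 54/6 = 9; σ²_B = ((17−5)/6)² = 4.000
te_C = (8 + 4·14 + 20)/6 = 84/6 = 14; σ²_C = ((20−8)/6)² = 4.000
te_D = (11 + 4·13 + 27)/6 = 90/6 = 15; σ²_D = ((27−11)/6)² = 7.111
te_E = (2 + 4·3 + 4)/6 = 18/6 = 3; σ²_E = ((4−2)/6)² = 0.111
te_F = (3 + 4·4 + 5)/6 = 24/6 = 4; σ²_F = ((5−3)/6)² = 0.111
te_G = (5 + 4·8 + 11)/6 = 48/6 = 8; σ²_G = ((11−5)/6)² = 1.000
te_H = (4 + 4·8 + 12)/6 = 48/6 = 8; σ²_H = ((12−4)/6)² = 1.778

Forward pass:
ES_A = 0; EF_A = 7
ES_B = 0; EF_B = 9
ES_C = 0; EF_C = 14
ES_D = max(EF_B=9, EF_C=14) = 14; EF_D = 14+15 = 29
ES_E = 29; EF_E = 29+3 = 32
ES_F = 9; EF_F = 9+4 = 13
ES_G = 29; EF_G = 29+8 = 37
ES_H = max(EF_A=7, EF_E=32, EF_F=13, EF_G=37) = 37; EF_H = 37+8 = 45
Expected project duration μ = 45 hours. Critical path: C → D → G → H.

Variances on critical path: σ²_C=4.000, σ²_D=7.111, σ²_G=1.000, σ²_H=1.778.
Largest is σ²_D = 7.111.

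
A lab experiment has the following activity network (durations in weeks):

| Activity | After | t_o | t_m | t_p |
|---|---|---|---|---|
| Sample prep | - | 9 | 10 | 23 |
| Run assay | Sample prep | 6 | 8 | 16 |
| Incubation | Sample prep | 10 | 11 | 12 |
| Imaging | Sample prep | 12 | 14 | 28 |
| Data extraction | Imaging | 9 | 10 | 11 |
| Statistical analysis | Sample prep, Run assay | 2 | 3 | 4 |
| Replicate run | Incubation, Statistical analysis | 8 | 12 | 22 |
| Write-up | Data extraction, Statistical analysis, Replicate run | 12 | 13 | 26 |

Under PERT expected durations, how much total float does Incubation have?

te_Sample prep = (9 + 4·10 + 23)/6 = 72/6 = 12
te_Run assay = (6 + 4·8 + 16)/6 = 54/6 = 9
te_Incubation = (10 + 4·11 + 12)/6 = 66/6 = 11
te_Imaging = (12 + 4·14 + 28)/6 = 96/6 = 16
te_Data extraction = (9 + 4·10 + 11)/6 = 60/6 = 10
te_Statistical analysis = (2 + 4·3 + 4)/6 = 18/6 = 3
te_Replicate run = (8 + 4·12 + 22)/6 = 78/6 = 13
te_Write-up = (12 + 4·13 + 26)/6 = 90/6 = 15

Forward pass:
ES_Sample prep = 0; EF_Sample prep = 12
ES_Run assay = 12; EF_Run assay = 12+9 = 21
ES_Incubation = 12; EF_Incubation = 12+11 = 23
ES_Imaging = 12; EF_Imaging = 12+16 = 28
ES_Data extraction = 28; EF_Data extraction = 28+10 = 38
ES_Statistical analysis = max(EF_Sample prep=12, EF_Run assay=21) = 21; EF_Statistical analysis = 21+3 = 24
ES_Replicate run = max(EF_Incubation=23, EF_Statistical analysis=24) = 24; EF_Replicate run = 24+13 = 37
ES_Write-up = max(EF_Data extraction=38, EF_Statistical analysis=24, EF_Replicate run=37) = 38; EF_Write-up = 38+15 = 53
Expected project duration μ = 53 weeks. Critical path: Sample prep → Imaging → Data extraction → Write-up.

Backward pass:
LF_Write-up = 53; LS_Write-up = 53−15 = 38
LF_Replicate run = LS_Write-up = 38; LS_Replicate run = 38−13 = 25
LF_Statistical analysis = min(LS_Replicate run=25, LS_Write-up=38) = 25; LS_Statistical analysis = 25−3 = 22
LF_Data extraction = LS_Write-up = 38; LS_Data extraction = 38−10 = 28
LF_Imaging = LS_Data extraction = 28; LS_Imaging = 28−16 = 12
LF_Incubation = LS_Replicate run = 25; LS_Incubation = 25−11 = 14
LF_Run assay = LS_Statistical analysis = 22; LS_Run assay = 22−9 = 13
LF_Sample prep = min(LS_Run assay=13, LS_Incubation=14, LS_Imaging=12, LS_Statistical analysis=22) = 12; LS_Sample prep = 12−12 = 0
Slack_Incubation = LS_Incubation − ES_Incubation = 14 − 12 = 2

2 weeks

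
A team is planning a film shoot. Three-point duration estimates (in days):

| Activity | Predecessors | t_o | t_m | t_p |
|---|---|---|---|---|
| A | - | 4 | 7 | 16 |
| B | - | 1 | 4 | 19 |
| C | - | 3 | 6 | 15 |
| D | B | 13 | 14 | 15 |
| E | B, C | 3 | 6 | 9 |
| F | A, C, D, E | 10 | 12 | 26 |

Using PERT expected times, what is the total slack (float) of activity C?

te_A = (4 + 4·7 + 16)/6 = 48/6 = 8
te_B = (1 + 4·4 + 19)/6 = 36/6 = 6
te_C = (3 + 4·6 + 15)/6 = 42/6 = 7
te_D = (13 + 4·14 + 15)/6 = 84/6 = 14
te_E = (3 + 4·6 + 9)/6 = 36/6 = 6
te_F = (10 + 4·12 + 26)/6 = 84/6 = 14

Forward pass:
ES_A = 0; EF_A = 8
ES_B = 0; EF_B = 6
ES_C = 0; EF_C = 7
ES_D = 6; EF_D = 6+14 = 20
ES_E = max(EF_B=6, EF_C=7) = 7; EF_E = 7+6 = 13
ES_F = max(EF_A=8, EF_C=7, EF_D=20, EF_E=13) = 20; EF_F = 20+14 = 34
Expected project duration μ = 34 days. Critical path: B → D → F.

Backward pass:
LF_F = 34; LS_F = 34−14 = 20
LF_E = LS_F = 20; LS_E = 20−6 = 14
LF_D = LS_F = 20; LS_D = 20−14 = 6
LF_C = min(LS_E=14, LS_F=20) = 14; LS_C = 14−7 = 7
LF_B = min(LS_D=6, LS_E=14) = 6; LS_B = 6−6 = 0
LF_A = LS_F = 20; LS_A = 20−8 = 12
Slack_C = LS_C − ES_C = 7 − 0 = 7

7 days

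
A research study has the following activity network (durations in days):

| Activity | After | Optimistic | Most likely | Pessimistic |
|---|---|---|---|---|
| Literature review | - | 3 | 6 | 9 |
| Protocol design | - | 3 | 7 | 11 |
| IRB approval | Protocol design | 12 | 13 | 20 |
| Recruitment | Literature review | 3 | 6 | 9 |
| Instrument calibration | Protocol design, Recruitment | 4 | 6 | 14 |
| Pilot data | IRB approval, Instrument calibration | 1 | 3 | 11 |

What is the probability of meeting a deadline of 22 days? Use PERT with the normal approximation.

0.117

te_Literature review = (3 + 4·6 + 9)/6 = 36/6 = 6; σ²_Literature review = ((9−3)/6)² = 1.000
te_Protocol design = (3 + 4·7 + 11)/6 = 42/6 = 7; σ²_Protocol design = ((11−3)/6)² = 1.778
te_IRB approval = (12 + 4·13 + 20)/6 = 84/6 = 14; σ²_IRB approval = ((20−12)/6)² = 1.778
te_Recruitment = (3 + 4·6 + 9)/6 = 36/6 = 6; σ²_Recruitment = ((9−3)/6)² = 1.000
te_Instrument calibration = (4 + 4·6 + 14)/6 = 42/6 = 7; σ²_Instrument calibration = ((14−4)/6)² = 2.778
te_Pilot data = (1 + 4·3 + 11)/6 = 24/6 = 4; σ²_Pilot data = ((11−1)/6)² = 2.778

Forward pass:
ES_Literature review = 0; EF_Literature review = 6
ES_Protocol design = 0; EF_Protocol design = 7
ES_IRB approval = 7; EF_IRB approval = 7+14 = 21
ES_Recruitment = 6; EF_Recruitment = 6+6 = 12
ES_Instrument calibration = max(EF_Protocol design=7, EF_Recruitment=12) = 12; EF_Instrument calibration = 12+7 = 19
ES_Pilot data = max(EF_IRB approval=21, EF_Instrument calibration=19) = 21; EF_Pilot data = 21+4 = 25
Expected project duration μ = 25 days. Critical path: Protocol design → IRB approval → Pilot data.

Variance along critical path = 1.778 + 1.778 + 2.778 = 6.333; σ = √6.333 = 2.517 days.
Z = (22 − 25) / 2.517 = -1.192
P(T ≤ 22) = Φ(-1.192) ≈ 0.117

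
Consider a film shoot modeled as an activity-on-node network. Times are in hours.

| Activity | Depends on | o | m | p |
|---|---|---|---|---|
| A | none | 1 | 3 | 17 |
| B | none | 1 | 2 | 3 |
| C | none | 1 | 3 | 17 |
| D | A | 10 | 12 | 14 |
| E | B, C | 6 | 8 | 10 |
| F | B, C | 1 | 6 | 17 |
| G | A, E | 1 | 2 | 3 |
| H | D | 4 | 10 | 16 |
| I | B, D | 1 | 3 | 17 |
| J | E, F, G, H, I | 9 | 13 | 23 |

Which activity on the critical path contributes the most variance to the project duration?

A

te_A = (1 + 4·3 + 17)/6 = 30/6 = 5; σ²_A = ((17−1)/6)² = 7.111
te_B = (1 + 4·2 + 3)/6 = 12/6 = 2; σ²_B = ((3−1)/6)² = 0.111
te_C = (1 + 4·3 + 17)/6 = 30/6 = 5; σ²_C = ((17−1)/6)² = 7.111
te_D = (10 + 4·12 + 14)/6 = 72/6 = 12; σ²_D = ((14−10)/6)² = 0.444
te_E = (6 + 4·8 + 10)/6 = 48/6 = 8; σ²_E = ((10−6)/6)² = 0.444
te_F = (1 + 4·6 + 17)/6 = 42/6 = 7; σ²_F = ((17−1)/6)² = 7.111
te_G = (1 + 4·2 + 3)/6 = 12/6 = 2; σ²_G = ((3−1)/6)² = 0.111
te_H = (4 + 4·10 + 16)/6 = 60/6 = 10; σ²_H = ((16−4)/6)² = 4.000
te_I = (1 + 4·3 + 17)/6 = 30/6 = 5; σ²_I = ((17−1)/6)² = 7.111
te_J = (9 + 4·13 + 23)/6 = 84/6 = 14; σ²_J = ((23−9)/6)² = 5.444

Forward pass:
ES_A = 0; EF_A = 5
ES_B = 0; EF_B = 2
ES_C = 0; EF_C = 5
ES_D = 5; EF_D = 5+12 = 17
ES_E = max(EF_B=2, EF_C=5) = 5; EF_E = 5+8 = 13
ES_F = max(EF_B=2, EF_C=5) = 5; EF_F = 5+7 = 12
ES_G = max(EF_A=5, EF_E=13) = 13; EF_G = 13+2 = 15
ES_H = 17; EF_H = 17+10 = 27
ES_I = max(EF_B=2, EF_D=17) = 17; EF_I = 17+5 = 22
ES_J = max(EF_E=13, EF_F=12, EF_G=15, EF_H=27, EF_I=22) = 27; EF_J = 27+14 = 41
Expected project duration μ = 41 hours. Critical path: A → D → H → J.

Variances on critical path: σ²_A=7.111, σ²_D=0.444, σ²_H=4.000, σ²_J=5.444.
Largest is σ²_A = 7.111.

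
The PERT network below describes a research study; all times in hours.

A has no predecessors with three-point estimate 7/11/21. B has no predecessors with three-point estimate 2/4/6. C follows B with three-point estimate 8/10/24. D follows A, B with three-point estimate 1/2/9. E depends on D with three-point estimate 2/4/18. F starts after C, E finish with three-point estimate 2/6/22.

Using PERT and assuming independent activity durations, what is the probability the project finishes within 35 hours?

te_A = (7 + 4·11 + 21)/6 = 72/6 = 12; σ²_A = ((21−7)/6)² = 5.444
te_B = (2 + 4·4 + 6)/6 = 24/6 = 4; σ²_B = ((6−2)/6)² = 0.444
te_C = (8 + 4·10 + 24)/6 = 72/6 = 12; σ²_C = ((24−8)/6)² = 7.111
te_D = (1 + 4·2 + 9)/6 = 18/6 = 3; σ²_D = ((9−1)/6)² = 1.778
te_E = (2 + 4·4 + 18)/6 = 36/6 = 6; σ²_E = ((18−2)/6)² = 7.111
te_F = (2 + 4·6 + 22)/6 = 48/6 = 8; σ²_F = ((22−2)/6)² = 11.111

Forward pass:
ES_A = 0; EF_A = 12
ES_B = 0; EF_B = 4
ES_C = 4; EF_C = 4+12 = 16
ES_D = max(EF_A=12, EF_B=4) = 12; EF_D = 12+3 = 15
ES_E = 15; EF_E = 15+6 = 21
ES_F = max(EF_C=16, EF_E=21) = 21; EF_F = 21+8 = 29
Expected project duration μ = 29 hours. Critical path: A → D → E → F.

Variance along critical path = 5.444 + 1.778 + 7.111 + 11.111 = 25.444; σ = √25.444 = 5.044 hours.
Z = (35 − 29) / 5.044 = 1.189
P(T ≤ 35) = Φ(1.189) ≈ 0.883

0.883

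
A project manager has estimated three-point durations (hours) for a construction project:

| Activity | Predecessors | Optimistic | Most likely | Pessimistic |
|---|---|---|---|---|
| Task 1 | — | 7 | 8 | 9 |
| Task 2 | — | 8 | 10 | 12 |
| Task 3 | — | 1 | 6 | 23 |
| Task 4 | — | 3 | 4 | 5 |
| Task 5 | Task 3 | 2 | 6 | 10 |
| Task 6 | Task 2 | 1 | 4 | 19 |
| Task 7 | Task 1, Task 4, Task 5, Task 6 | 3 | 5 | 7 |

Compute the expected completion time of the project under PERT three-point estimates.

21 hours

te_Task 1 = (7 + 4·8 + 9)/6 = 48/6 = 8
te_Task 2 = (8 + 4·10 + 12)/6 = 60/6 = 10
te_Task 3 = (1 + 4·6 + 23)/6 = 48/6 = 8
te_Task 4 = (3 + 4·4 + 5)/6 = 24/6 = 4
te_Task 5 = (2 + 4·6 + 10)/6 = 36/6 = 6
te_Task 6 = (1 + 4·4 + 19)/6 = 36/6 = 6
te_Task 7 = (3 + 4·5 + 7)/6 = 30/6 = 5

Forward pass:
ES_Task 1 = 0; EF_Task 1 = 8
ES_Task 2 = 0; EF_Task 2 = 10
ES_Task 3 = 0; EF_Task 3 = 8
ES_Task 4 = 0; EF_Task 4 = 4
ES_Task 5 = 8; EF_Task 5 = 8+6 = 14
ES_Task 6 = 10; EF_Task 6 = 10+6 = 16
ES_Task 7 = max(EF_Task 1=8, EF_Task 4=4, EF_Task 5=14, EF_Task 6=16) = 16; EF_Task 7 = 16+5 = 21
Expected project duration μ = 21 hours. Critical path: Task 2 → Task 6 → Task 7.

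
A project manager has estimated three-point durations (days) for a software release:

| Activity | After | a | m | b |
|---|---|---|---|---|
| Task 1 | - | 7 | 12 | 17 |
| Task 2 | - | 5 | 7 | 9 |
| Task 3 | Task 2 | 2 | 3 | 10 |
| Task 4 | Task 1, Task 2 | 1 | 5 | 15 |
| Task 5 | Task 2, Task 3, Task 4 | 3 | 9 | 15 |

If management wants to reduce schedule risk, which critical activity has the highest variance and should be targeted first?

Task 4

te_Task 1 = (7 + 4·12 + 17)/6 = 72/6 = 12; σ²_Task 1 = ((17−7)/6)² = 2.778
te_Task 2 = (5 + 4·7 + 9)/6 = 42/6 = 7; σ²_Task 2 = ((9−5)/6)² = 0.444
te_Task 3 = (2 + 4·3 + 10)/6 = 24/6 = 4; σ²_Task 3 = ((10−2)/6)² = 1.778
te_Task 4 = (1 + 4·5 + 15)/6 = 36/6 = 6; σ²_Task 4 = ((15−1)/6)² = 5.444
te_Task 5 = (3 + 4·9 + 15)/6 = 54/6 = 9; σ²_Task 5 = ((15−3)/6)² = 4.000

Forward pass:
ES_Task 1 = 0; EF_Task 1 = 12
ES_Task 2 = 0; EF_Task 2 = 7
ES_Task 3 = 7; EF_Task 3 = 7+4 = 11
ES_Task 4 = max(EF_Task 1=12, EF_Task 2=7) = 12; EF_Task 4 = 12+6 = 18
ES_Task 5 = max(EF_Task 2=7, EF_Task 3=11, EF_Task 4=18) = 18; EF_Task 5 = 18+9 = 27
Expected project duration μ = 27 days. Critical path: Task 1 → Task 4 → Task 5.

Variances on critical path: σ²_Task 1=2.778, σ²_Task 4=5.444, σ²_Task 5=4.000.
Largest is σ²_Task 4 = 5.444.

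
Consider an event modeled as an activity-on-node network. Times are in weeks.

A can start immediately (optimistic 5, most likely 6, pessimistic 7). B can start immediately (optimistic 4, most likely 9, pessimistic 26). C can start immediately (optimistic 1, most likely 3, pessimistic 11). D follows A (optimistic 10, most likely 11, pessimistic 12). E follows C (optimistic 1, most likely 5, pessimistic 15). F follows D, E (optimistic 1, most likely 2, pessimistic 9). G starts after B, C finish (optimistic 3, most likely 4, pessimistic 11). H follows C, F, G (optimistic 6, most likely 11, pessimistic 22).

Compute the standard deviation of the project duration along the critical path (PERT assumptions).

te_A = (5 + 4·6 + 7)/6 = 36/6 = 6; σ²_A = ((7−5)/6)² = 0.111
te_B = (4 + 4·9 + 26)/6 = 66/6 = 11; σ²_B = ((26−4)/6)² = 13.444
te_C = (1 + 4·3 + 11)/6 = 24/6 = 4; σ²_C = ((11−1)/6)² = 2.778
te_D = (10 + 4·11 + 12)/6 = 66/6 = 11; σ²_D = ((12−10)/6)² = 0.111
te_E = (1 + 4·5 + 15)/6 = 36/6 = 6; σ²_E = ((15−1)/6)² = 5.444
te_F = (1 + 4·2 + 9)/6 = 18/6 = 3; σ²_F = ((9−1)/6)² = 1.778
te_G = (3 + 4·4 + 11)/6 = 30/6 = 5; σ²_G = ((11−3)/6)² = 1.778
te_H = (6 + 4·11 + 22)/6 = 72/6 = 12; σ²_H = ((22−6)/6)² = 7.111

Forward pass:
ES_A = 0; EF_A = 6
ES_B = 0; EF_B = 11
ES_C = 0; EF_C = 4
ES_D = 6; EF_D = 6+11 = 17
ES_E = 4; EF_E = 4+6 = 10
ES_F = max(EF_D=17, EF_E=10) = 17; EF_F = 17+3 = 20
ES_G = max(EF_B=11, EF_C=4) = 11; EF_G = 11+5 = 16
ES_H = max(EF_C=4, EF_F=20, EF_G=16) = 20; EF_H = 20+12 = 32
Expected project duration μ = 32 weeks. Critical path: A → D → F → H.

Variance along critical path = 0.111 + 0.111 + 1.778 + 7.111 = 9.111
σ = √9.111 = 3.018 weeks

3.02 weeks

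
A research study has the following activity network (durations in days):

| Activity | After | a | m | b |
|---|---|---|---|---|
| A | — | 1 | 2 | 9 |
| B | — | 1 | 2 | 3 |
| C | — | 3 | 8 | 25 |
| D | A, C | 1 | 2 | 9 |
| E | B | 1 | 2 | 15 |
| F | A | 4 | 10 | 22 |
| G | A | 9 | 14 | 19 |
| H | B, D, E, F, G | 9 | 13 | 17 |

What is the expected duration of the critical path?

te_A = (1 + 4·2 + 9)/6 = 18/6 = 3
te_B = (1 + 4·2 + 3)/6 = 12/6 = 2
te_C = (3 + 4·8 + 25)/6 = 60/6 = 10
te_D = (1 + 4·2 + 9)/6 = 18/6 = 3
te_E = (1 + 4·2 + 15)/6 = 24/6 = 4
te_F = (4 + 4·10 + 22)/6 = 66/6 = 11
te_G = (9 + 4·14 + 19)/6 = 84/6 = 14
te_H = (9 + 4·13 + 17)/6 = 78/6 = 13

Forward pass:
ES_A = 0; EF_A = 3
ES_B = 0; EF_B = 2
ES_C = 0; EF_C = 10
ES_D = max(EF_A=3, EF_C=10) = 10; EF_D = 10+3 = 13
ES_E = 2; EF_E = 2+4 = 6
ES_F = 3; EF_F = 3+11 = 14
ES_G = 3; EF_G = 3+14 = 17
ES_H = max(EF_B=2, EF_D=13, EF_E=6, EF_F=14, EF_G=17) = 17; EF_H = 17+13 = 30
Expected project duration μ = 30 days. Critical path: A → G → H.

30 days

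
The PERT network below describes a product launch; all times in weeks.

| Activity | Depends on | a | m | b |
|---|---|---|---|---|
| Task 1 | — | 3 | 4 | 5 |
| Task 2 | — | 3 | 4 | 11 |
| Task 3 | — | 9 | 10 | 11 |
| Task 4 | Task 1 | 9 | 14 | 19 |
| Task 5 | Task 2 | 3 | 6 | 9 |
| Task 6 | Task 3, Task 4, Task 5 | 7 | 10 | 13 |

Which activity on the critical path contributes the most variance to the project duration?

Task 4

te_Task 1 = (3 + 4·4 + 5)/6 = 24/6 = 4; σ²_Task 1 = ((5−3)/6)² = 0.111
te_Task 2 = (3 + 4·4 + 11)/6 = 30/6 = 5; σ²_Task 2 = ((11−3)/6)² = 1.778
te_Task 3 = (9 + 4·10 + 11)/6 = 60/6 = 10; σ²_Task 3 = ((11−9)/6)² = 0.111
te_Task 4 = (9 + 4·14 + 19)/6 = 84/6 = 14; σ²_Task 4 = ((19−9)/6)² = 2.778
te_Task 5 = (3 + 4·6 + 9)/6 = 36/6 = 6; σ²_Task 5 = ((9−3)/6)² = 1.000
te_Task 6 = (7 + 4·10 + 13)/6 = 60/6 = 10; σ²_Task 6 = ((13−7)/6)² = 1.000

Forward pass:
ES_Task 1 = 0; EF_Task 1 = 4
ES_Task 2 = 0; EF_Task 2 = 5
ES_Task 3 = 0; EF_Task 3 = 10
ES_Task 4 = 4; EF_Task 4 = 4+14 = 18
ES_Task 5 = 5; EF_Task 5 = 5+6 = 11
ES_Task 6 = max(EF_Task 3=10, EF_Task 4=18, EF_Task 5=11) = 18; EF_Task 6 = 18+10 = 28
Expected project duration μ = 28 weeks. Critical path: Task 1 → Task 4 → Task 6.

Variances on critical path: σ²_Task 1=0.111, σ²_Task 4=2.778, σ²_Task 6=1.000.
Largest is σ²_Task 4 = 2.778.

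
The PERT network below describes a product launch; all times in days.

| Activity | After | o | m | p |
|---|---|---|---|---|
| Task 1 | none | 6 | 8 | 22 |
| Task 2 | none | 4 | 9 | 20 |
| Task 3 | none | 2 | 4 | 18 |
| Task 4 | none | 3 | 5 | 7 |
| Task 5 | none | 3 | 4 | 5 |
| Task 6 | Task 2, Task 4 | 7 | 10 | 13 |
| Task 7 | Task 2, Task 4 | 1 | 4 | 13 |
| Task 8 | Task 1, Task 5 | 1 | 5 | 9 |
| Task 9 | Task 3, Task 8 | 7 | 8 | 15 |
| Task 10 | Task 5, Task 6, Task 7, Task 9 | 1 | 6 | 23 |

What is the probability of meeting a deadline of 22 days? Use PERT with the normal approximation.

0.021

te_Task 1 = (6 + 4·8 + 22)/6 = 60/6 = 10; σ²_Task 1 = ((22−6)/6)² = 7.111
te_Task 2 = (4 + 4·9 + 20)/6 = 60/6 = 10; σ²_Task 2 = ((20−4)/6)² = 7.111
te_Task 3 = (2 + 4·4 + 18)/6 = 36/6 = 6; σ²_Task 3 = ((18−2)/6)² = 7.111
te_Task 4 = (3 + 4·5 + 7)/6 = 30/6 = 5; σ²_Task 4 = ((7−3)/6)² = 0.444
te_Task 5 = (3 + 4·4 + 5)/6 = 24/6 = 4; σ²_Task 5 = ((5−3)/6)² = 0.111
te_Task 6 = (7 + 4·10 + 13)/6 = 60/6 = 10; σ²_Task 6 = ((13−7)/6)² = 1.000
te_Task 7 = (1 + 4·4 + 13)/6 = 30/6 = 5; σ²_Task 7 = ((13−1)/6)² = 4.000
te_Task 8 = (1 + 4·5 + 9)/6 = 30/6 = 5; σ²_Task 8 = ((9−1)/6)² = 1.778
te_Task 9 = (7 + 4·8 + 15)/6 = 54/6 = 9; σ²_Task 9 = ((15−7)/6)² = 1.778
te_Task 10 = (1 + 4·6 + 23)/6 = 48/6 = 8; σ²_Task 10 = ((23−1)/6)² = 13.444

Forward pass:
ES_Task 1 = 0; EF_Task 1 = 10
ES_Task 2 = 0; EF_Task 2 = 10
ES_Task 3 = 0; EF_Task 3 = 6
ES_Task 4 = 0; EF_Task 4 = 5
ES_Task 5 = 0; EF_Task 5 = 4
ES_Task 6 = max(EF_Task 2=10, EF_Task 4=5) = 10; EF_Task 6 = 10+10 = 20
ES_Task 7 = max(EF_Task 2=10, EF_Task 4=5) = 10; EF_Task 7 = 10+5 = 15
ES_Task 8 = max(EF_Task 1=10, EF_Task 5=4) = 10; EF_Task 8 = 10+5 = 15
ES_Task 9 = max(EF_Task 3=6, EF_Task 8=15) = 15; EF_Task 9 = 15+9 = 24
ES_Task 10 = max(EF_Task 5=4, EF_Task 6=20, EF_Task 7=15, EF_Task 9=24) = 24; EF_Task 10 = 24+8 = 32
Expected project duration μ = 32 days. Critical path: Task 1 → Task 8 → Task 9 → Task 10.

Variance along critical path = 7.111 + 1.778 + 1.778 + 13.444 = 24.111; σ = √24.111 = 4.910 days.
Z = (22 − 32) / 4.910 = -2.037
P(T ≤ 22) = Φ(-2.037) ≈ 0.021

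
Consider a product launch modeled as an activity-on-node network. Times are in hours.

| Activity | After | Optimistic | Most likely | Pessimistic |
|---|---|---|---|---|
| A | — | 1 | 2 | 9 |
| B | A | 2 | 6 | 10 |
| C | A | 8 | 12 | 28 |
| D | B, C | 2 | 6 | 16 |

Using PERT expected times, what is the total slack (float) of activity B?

8 hours

te_A = (1 + 4·2 + 9)/6 = 18/6 = 3
te_B = (2 + 4·6 + 10)/6 = 36/6 = 6
te_C = (8 + 4·12 + 28)/6 = 84/6 = 14
te_D = (2 + 4·6 + 16)/6 = 42/6 = 7

Forward pass:
ES_A = 0; EF_A = 3
ES_B = 3; EF_B = 3+6 = 9
ES_C = 3; EF_C = 3+14 = 17
ES_D = max(EF_B=9, EF_C=17) = 17; EF_D = 17+7 = 24
Expected project duration μ = 24 hours. Critical path: A → C → D.

Backward pass:
LF_D = 24; LS_D = 24−7 = 17
LF_C = LS_D = 17; LS_C = 17−14 = 3
LF_B = LS_D = 17; LS_B = 17−6 = 11
LF_A = min(LS_B=11, LS_C=3) = 3; LS_A = 3−3 = 0
Slack_B = LS_B − ES_B = 11 − 3 = 8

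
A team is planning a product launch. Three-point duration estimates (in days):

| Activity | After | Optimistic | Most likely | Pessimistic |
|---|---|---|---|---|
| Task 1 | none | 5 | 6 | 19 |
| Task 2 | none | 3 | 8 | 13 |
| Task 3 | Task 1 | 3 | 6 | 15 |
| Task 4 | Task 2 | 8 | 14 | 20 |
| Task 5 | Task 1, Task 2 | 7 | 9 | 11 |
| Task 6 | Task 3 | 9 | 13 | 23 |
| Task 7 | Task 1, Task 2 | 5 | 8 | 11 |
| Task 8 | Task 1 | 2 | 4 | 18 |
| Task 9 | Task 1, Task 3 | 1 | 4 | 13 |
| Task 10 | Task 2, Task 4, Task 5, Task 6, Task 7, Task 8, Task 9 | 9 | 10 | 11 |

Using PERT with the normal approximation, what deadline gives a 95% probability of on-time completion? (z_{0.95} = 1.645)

te_Task 1 = (5 + 4·6 + 19)/6 = 48/6 = 8; σ²_Task 1 = ((19−5)/6)² = 5.444
te_Task 2 = (3 + 4·8 + 13)/6 = 48/6 = 8; σ²_Task 2 = ((13−3)/6)² = 2.778
te_Task 3 = (3 + 4·6 + 15)/6 = 42/6 = 7; σ²_Task 3 = ((15−3)/6)² = 4.000
te_Task 4 = (8 + 4·14 + 20)/6 = 84/6 = 14; σ²_Task 4 = ((20−8)/6)² = 4.000
te_Task 5 = (7 + 4·9 + 11)/6 = 54/6 = 9; σ²_Task 5 = ((11−7)/6)² = 0.444
te_Task 6 = (9 + 4·13 + 23)/6 = 84/6 = 14; σ²_Task 6 = ((23−9)/6)² = 5.444
te_Task 7 = (5 + 4·8 + 11)/6 = 48/6 = 8; σ²_Task 7 = ((11−5)/6)² = 1.000
te_Task 8 = (2 + 4·4 + 18)/6 = 36/6 = 6; σ²_Task 8 = ((18−2)/6)² = 7.111
te_Task 9 = (1 + 4·4 + 13)/6 = 30/6 = 5; σ²_Task 9 = ((13−1)/6)² = 4.000
te_Task 10 = (9 + 4·10 + 11)/6 = 60/6 = 10; σ²_Task 10 = ((11−9)/6)² = 0.111

Forward pass:
ES_Task 1 = 0; EF_Task 1 = 8
ES_Task 2 = 0; EF_Task 2 = 8
ES_Task 3 = 8; EF_Task 3 = 8+7 = 15
ES_Task 4 = 8; EF_Task 4 = 8+14 = 22
ES_Task 5 = max(EF_Task 1=8, EF_Task 2=8) = 8; EF_Task 5 = 8+9 = 17
ES_Task 6 = 15; EF_Task 6 = 15+14 = 29
ES_Task 7 = max(EF_Task 1=8, EF_Task 2=8) = 8; EF_Task 7 = 8+8 = 16
ES_Task 8 = 8; EF_Task 8 = 8+6 = 14
ES_Task 9 = max(EF_Task 1=8, EF_Task 3=15) = 15; EF_Task 9 = 15+5 = 20
ES_Task 10 = max(EF_Task 2=8, EF_Task 4=22, EF_Task 5=17, EF_Task 6=29, EF_Task 7=16, EF_Task 8=14, EF_Task 9=20) = 29; EF_Task 10 = 29+10 = 39
Expected project duration μ = 39 days. Critical path: Task 1 → Task 3 → Task 6 → Task 10.

Variance along critical path = 5.444 + 4.000 + 5.444 + 0.111 = 15.000; σ = 3.873 days.
D = μ + z·σ = 39 + 1.645·3.873 = 45.4 days

45.4 days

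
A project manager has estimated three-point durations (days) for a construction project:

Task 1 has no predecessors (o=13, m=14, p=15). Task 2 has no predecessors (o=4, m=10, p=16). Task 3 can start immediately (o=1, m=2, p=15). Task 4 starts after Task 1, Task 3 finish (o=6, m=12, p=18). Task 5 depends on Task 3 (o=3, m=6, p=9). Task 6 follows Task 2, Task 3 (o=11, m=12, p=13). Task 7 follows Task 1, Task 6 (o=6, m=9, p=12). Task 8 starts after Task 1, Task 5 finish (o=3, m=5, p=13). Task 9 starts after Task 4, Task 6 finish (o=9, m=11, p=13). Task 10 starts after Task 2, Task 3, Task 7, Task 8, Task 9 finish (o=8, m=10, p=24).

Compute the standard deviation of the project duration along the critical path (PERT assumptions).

3.42 days

te_Task 1 = (13 + 4·14 + 15)/6 = 84/6 = 14; σ²_Task 1 = ((15−13)/6)² = 0.111
te_Task 2 = (4 + 4·10 + 16)/6 = 60/6 = 10; σ²_Task 2 = ((16−4)/6)² = 4.000
te_Task 3 = (1 + 4·2 + 15)/6 = 24/6 = 4; σ²_Task 3 = ((15−1)/6)² = 5.444
te_Task 4 = (6 + 4·12 + 18)/6 = 72/6 = 12; σ²_Task 4 = ((18−6)/6)² = 4.000
te_Task 5 = (3 + 4·6 + 9)/6 = 36/6 = 6; σ²_Task 5 = ((9−3)/6)² = 1.000
te_Task 6 = (11 + 4·12 + 13)/6 = 72/6 = 12; σ²_Task 6 = ((13−11)/6)² = 0.111
te_Task 7 = (6 + 4·9 + 12)/6 = 54/6 = 9; σ²_Task 7 = ((12−6)/6)² = 1.000
te_Task 8 = (3 + 4·5 + 13)/6 = 36/6 = 6; σ²_Task 8 = ((13−3)/6)² = 2.778
te_Task 9 = (9 + 4·11 + 13)/6 = 66/6 = 11; σ²_Task 9 = ((13−9)/6)² = 0.444
te_Task 10 = (8 + 4·10 + 24)/6 = 72/6 = 12; σ²_Task 10 = ((24−8)/6)² = 7.111

Forward pass:
ES_Task 1 = 0; EF_Task 1 = 14
ES_Task 2 = 0; EF_Task 2 = 10
ES_Task 3 = 0; EF_Task 3 = 4
ES_Task 4 = max(EF_Task 1=14, EF_Task 3=4) = 14; EF_Task 4 = 14+12 = 26
ES_Task 5 = 4; EF_Task 5 = 4+6 = 10
ES_Task 6 = max(EF_Task 2=10, EF_Task 3=4) = 10; EF_Task 6 = 10+12 = 22
ES_Task 7 = max(EF_Task 1=14, EF_Task 6=22) = 22; EF_Task 7 = 22+9 = 31
ES_Task 8 = max(EF_Task 1=14, EF_Task 5=10) = 14; EF_Task 8 = 14+6 = 20
ES_Task 9 = max(EF_Task 4=26, EF_Task 6=22) = 26; EF_Task 9 = 26+11 = 37
ES_Task 10 = max(EF_Task 2=10, EF_Task 3=4, EF_Task 7=31, EF_Task 8=20, EF_Task 9=37) = 37; EF_Task 10 = 37+12 = 49
Expected project duration μ = 49 days. Critical path: Task 1 → Task 4 → Task 9 → Task 10.

Variance along critical path = 0.111 + 4.000 + 0.444 + 7.111 = 11.667
σ = √11.667 = 3.416 days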